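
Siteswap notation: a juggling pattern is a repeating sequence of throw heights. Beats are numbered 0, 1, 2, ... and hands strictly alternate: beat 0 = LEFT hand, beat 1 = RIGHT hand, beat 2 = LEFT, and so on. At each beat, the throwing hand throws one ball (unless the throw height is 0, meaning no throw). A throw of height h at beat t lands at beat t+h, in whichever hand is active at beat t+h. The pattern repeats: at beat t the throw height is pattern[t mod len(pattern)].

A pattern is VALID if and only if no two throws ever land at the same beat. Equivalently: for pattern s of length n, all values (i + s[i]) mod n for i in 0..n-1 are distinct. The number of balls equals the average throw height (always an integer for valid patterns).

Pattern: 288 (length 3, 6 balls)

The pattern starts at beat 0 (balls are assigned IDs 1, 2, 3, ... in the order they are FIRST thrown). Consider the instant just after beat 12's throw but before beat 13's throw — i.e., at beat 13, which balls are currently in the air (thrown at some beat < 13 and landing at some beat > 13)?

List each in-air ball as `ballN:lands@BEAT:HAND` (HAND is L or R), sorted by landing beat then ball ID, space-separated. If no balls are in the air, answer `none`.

Beat 0 (L): throw ball1 h=2 -> lands@2:L; in-air after throw: [b1@2:L]
Beat 1 (R): throw ball2 h=8 -> lands@9:R; in-air after throw: [b1@2:L b2@9:R]
Beat 2 (L): throw ball1 h=8 -> lands@10:L; in-air after throw: [b2@9:R b1@10:L]
Beat 3 (R): throw ball3 h=2 -> lands@5:R; in-air after throw: [b3@5:R b2@9:R b1@10:L]
Beat 4 (L): throw ball4 h=8 -> lands@12:L; in-air after throw: [b3@5:R b2@9:R b1@10:L b4@12:L]
Beat 5 (R): throw ball3 h=8 -> lands@13:R; in-air after throw: [b2@9:R b1@10:L b4@12:L b3@13:R]
Beat 6 (L): throw ball5 h=2 -> lands@8:L; in-air after throw: [b5@8:L b2@9:R b1@10:L b4@12:L b3@13:R]
Beat 7 (R): throw ball6 h=8 -> lands@15:R; in-air after throw: [b5@8:L b2@9:R b1@10:L b4@12:L b3@13:R b6@15:R]
Beat 8 (L): throw ball5 h=8 -> lands@16:L; in-air after throw: [b2@9:R b1@10:L b4@12:L b3@13:R b6@15:R b5@16:L]
Beat 9 (R): throw ball2 h=2 -> lands@11:R; in-air after throw: [b1@10:L b2@11:R b4@12:L b3@13:R b6@15:R b5@16:L]
Beat 10 (L): throw ball1 h=8 -> lands@18:L; in-air after throw: [b2@11:R b4@12:L b3@13:R b6@15:R b5@16:L b1@18:L]
Beat 11 (R): throw ball2 h=8 -> lands@19:R; in-air after throw: [b4@12:L b3@13:R b6@15:R b5@16:L b1@18:L b2@19:R]
Beat 12 (L): throw ball4 h=2 -> lands@14:L; in-air after throw: [b3@13:R b4@14:L b6@15:R b5@16:L b1@18:L b2@19:R]
Beat 13 (R): throw ball3 h=8 -> lands@21:R; in-air after throw: [b4@14:L b6@15:R b5@16:L b1@18:L b2@19:R b3@21:R]

Answer: ball4:lands@14:L ball6:lands@15:R ball5:lands@16:L ball1:lands@18:L ball2:lands@19:R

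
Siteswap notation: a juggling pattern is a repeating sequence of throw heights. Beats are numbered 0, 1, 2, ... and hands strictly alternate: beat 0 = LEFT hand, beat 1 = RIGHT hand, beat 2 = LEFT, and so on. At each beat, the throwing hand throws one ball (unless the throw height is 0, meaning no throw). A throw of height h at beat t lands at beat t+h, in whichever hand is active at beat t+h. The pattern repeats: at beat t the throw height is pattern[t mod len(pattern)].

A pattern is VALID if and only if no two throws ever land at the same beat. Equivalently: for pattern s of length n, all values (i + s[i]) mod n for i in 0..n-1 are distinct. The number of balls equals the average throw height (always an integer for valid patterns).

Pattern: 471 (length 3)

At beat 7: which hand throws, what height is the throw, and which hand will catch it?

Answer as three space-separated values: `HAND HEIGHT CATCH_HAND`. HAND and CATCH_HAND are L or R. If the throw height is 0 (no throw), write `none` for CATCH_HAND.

Beat 7: 7 mod 2 = 1, so hand = R
Throw height = pattern[7 mod 3] = pattern[1] = 7
Lands at beat 7+7=14, 14 mod 2 = 0, so catch hand = L

Answer: R 7 L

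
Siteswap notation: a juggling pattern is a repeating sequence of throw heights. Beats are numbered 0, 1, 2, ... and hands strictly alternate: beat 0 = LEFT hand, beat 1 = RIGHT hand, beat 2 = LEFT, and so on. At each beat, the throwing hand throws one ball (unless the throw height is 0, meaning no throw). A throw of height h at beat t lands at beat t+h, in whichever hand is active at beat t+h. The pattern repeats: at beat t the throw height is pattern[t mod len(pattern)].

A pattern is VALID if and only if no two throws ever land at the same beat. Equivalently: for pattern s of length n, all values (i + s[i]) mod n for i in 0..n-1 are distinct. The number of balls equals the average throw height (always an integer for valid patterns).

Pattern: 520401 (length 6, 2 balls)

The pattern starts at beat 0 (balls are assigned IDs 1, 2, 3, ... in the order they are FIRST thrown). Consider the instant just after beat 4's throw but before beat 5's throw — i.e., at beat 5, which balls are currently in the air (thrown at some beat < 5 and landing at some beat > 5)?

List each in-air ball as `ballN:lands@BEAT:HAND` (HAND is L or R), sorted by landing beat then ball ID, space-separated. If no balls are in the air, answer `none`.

Beat 0 (L): throw ball1 h=5 -> lands@5:R; in-air after throw: [b1@5:R]
Beat 1 (R): throw ball2 h=2 -> lands@3:R; in-air after throw: [b2@3:R b1@5:R]
Beat 3 (R): throw ball2 h=4 -> lands@7:R; in-air after throw: [b1@5:R b2@7:R]
Beat 5 (R): throw ball1 h=1 -> lands@6:L; in-air after throw: [b1@6:L b2@7:R]

Answer: ball2:lands@7:R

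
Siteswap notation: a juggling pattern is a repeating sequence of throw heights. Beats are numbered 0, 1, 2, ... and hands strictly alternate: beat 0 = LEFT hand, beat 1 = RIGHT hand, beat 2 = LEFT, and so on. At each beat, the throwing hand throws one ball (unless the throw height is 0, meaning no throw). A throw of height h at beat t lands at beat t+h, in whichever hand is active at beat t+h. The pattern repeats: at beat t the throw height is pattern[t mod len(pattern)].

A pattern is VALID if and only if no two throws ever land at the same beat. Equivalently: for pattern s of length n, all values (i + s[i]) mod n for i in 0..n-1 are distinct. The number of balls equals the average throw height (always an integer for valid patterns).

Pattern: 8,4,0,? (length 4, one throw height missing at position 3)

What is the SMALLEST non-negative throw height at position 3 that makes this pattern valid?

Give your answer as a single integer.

i=0: (0 + 8) mod 4 = 0
i=1: (1 + 4) mod 4 = 1
i=2: (2 + 0) mod 4 = 2
i=3: s[i]=? (unknown)
Known residues: [0, 1, 2]; need a permutation of 0..3, so missing residue r = 3
Need (3 + s) mod 4 = 3; smallest s = (3 - 3) mod 4 = 0

Answer: 0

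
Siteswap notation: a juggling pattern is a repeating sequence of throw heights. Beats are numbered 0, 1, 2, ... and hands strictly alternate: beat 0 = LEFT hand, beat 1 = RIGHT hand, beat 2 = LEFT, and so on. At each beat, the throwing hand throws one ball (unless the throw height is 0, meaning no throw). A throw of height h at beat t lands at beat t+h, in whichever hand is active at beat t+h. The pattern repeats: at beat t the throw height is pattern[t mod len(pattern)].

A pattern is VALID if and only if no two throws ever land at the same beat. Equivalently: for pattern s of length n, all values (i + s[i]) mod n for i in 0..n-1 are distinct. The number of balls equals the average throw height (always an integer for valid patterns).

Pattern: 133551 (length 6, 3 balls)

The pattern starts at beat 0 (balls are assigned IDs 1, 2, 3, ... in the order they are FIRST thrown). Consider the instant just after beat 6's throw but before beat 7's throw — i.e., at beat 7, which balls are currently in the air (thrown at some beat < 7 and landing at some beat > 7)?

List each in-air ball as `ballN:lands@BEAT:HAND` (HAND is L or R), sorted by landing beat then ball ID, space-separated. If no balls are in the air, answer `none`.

Beat 0 (L): throw ball1 h=1 -> lands@1:R; in-air after throw: [b1@1:R]
Beat 1 (R): throw ball1 h=3 -> lands@4:L; in-air after throw: [b1@4:L]
Beat 2 (L): throw ball2 h=3 -> lands@5:R; in-air after throw: [b1@4:L b2@5:R]
Beat 3 (R): throw ball3 h=5 -> lands@8:L; in-air after throw: [b1@4:L b2@5:R b3@8:L]
Beat 4 (L): throw ball1 h=5 -> lands@9:R; in-air after throw: [b2@5:R b3@8:L b1@9:R]
Beat 5 (R): throw ball2 h=1 -> lands@6:L; in-air after throw: [b2@6:L b3@8:L b1@9:R]
Beat 6 (L): throw ball2 h=1 -> lands@7:R; in-air after throw: [b2@7:R b3@8:L b1@9:R]
Beat 7 (R): throw ball2 h=3 -> lands@10:L; in-air after throw: [b3@8:L b1@9:R b2@10:L]

Answer: ball3:lands@8:L ball1:lands@9:R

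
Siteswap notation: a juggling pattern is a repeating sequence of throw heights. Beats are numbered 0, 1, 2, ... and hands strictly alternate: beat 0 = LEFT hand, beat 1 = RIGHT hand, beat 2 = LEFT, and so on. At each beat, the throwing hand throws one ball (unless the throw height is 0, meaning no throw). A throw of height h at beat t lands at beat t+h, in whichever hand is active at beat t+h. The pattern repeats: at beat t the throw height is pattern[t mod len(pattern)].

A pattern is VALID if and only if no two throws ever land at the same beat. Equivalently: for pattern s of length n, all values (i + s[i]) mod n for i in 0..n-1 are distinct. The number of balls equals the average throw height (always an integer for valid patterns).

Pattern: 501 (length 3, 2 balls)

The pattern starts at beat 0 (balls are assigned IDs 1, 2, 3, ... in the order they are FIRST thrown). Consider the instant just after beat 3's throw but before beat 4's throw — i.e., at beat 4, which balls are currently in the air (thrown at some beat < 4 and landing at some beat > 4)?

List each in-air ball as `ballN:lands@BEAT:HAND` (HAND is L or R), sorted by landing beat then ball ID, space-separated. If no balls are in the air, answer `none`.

Beat 0 (L): throw ball1 h=5 -> lands@5:R; in-air after throw: [b1@5:R]
Beat 2 (L): throw ball2 h=1 -> lands@3:R; in-air after throw: [b2@3:R b1@5:R]
Beat 3 (R): throw ball2 h=5 -> lands@8:L; in-air after throw: [b1@5:R b2@8:L]

Answer: ball1:lands@5:R ball2:lands@8:L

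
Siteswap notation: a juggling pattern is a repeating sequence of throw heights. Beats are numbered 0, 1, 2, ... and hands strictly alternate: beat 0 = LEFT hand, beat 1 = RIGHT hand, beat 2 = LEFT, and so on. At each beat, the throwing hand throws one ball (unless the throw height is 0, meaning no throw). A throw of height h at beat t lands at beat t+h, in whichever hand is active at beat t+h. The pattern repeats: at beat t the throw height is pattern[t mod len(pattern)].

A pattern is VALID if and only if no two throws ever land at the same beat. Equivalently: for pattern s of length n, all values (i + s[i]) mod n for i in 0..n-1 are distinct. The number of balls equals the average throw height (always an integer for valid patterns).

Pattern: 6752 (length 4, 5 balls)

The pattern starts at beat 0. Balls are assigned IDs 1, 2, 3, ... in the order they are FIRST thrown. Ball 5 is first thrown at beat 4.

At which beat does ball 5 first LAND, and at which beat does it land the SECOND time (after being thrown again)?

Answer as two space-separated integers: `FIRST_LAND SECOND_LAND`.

Answer: 10 15

Derivation:
Beat 0 (L): throw ball1 h=6 -> lands@6:L; in-air after throw: [b1@6:L]
Beat 1 (R): throw ball2 h=7 -> lands@8:L; in-air after throw: [b1@6:L b2@8:L]
Beat 2 (L): throw ball3 h=5 -> lands@7:R; in-air after throw: [b1@6:L b3@7:R b2@8:L]
Beat 3 (R): throw ball4 h=2 -> lands@5:R; in-air after throw: [b4@5:R b1@6:L b3@7:R b2@8:L]
Beat 4 (L): throw ball5 h=6 -> lands@10:L; in-air after throw: [b4@5:R b1@6:L b3@7:R b2@8:L b5@10:L]
Beat 5 (R): throw ball4 h=7 -> lands@12:L; in-air after throw: [b1@6:L b3@7:R b2@8:L b5@10:L b4@12:L]
Beat 6 (L): throw ball1 h=5 -> lands@11:R; in-air after throw: [b3@7:R b2@8:L b5@10:L b1@11:R b4@12:L]
Beat 7 (R): throw ball3 h=2 -> lands@9:R; in-air after throw: [b2@8:L b3@9:R b5@10:L b1@11:R b4@12:L]
Beat 8 (L): throw ball2 h=6 -> lands@14:L; in-air after throw: [b3@9:R b5@10:L b1@11:R b4@12:L b2@14:L]
Beat 9 (R): throw ball3 h=7 -> lands@16:L; in-air after throw: [b5@10:L b1@11:R b4@12:L b2@14:L b3@16:L]
Beat 10 (L): throw ball5 h=5 -> lands@15:R; in-air after throw: [b1@11:R b4@12:L b2@14:L b5@15:R b3@16:L]
Beat 11 (R): throw ball1 h=2 -> lands@13:R; in-air after throw: [b4@12:L b1@13:R b2@14:L b5@15:R b3@16:L]
Beat 12 (L): throw ball4 h=6 -> lands@18:L; in-air after throw: [b1@13:R b2@14:L b5@15:R b3@16:L b4@18:L]
Beat 13 (R): throw ball1 h=7 -> lands@20:L; in-air after throw: [b2@14:L b5@15:R b3@16:L b4@18:L b1@20:L]
Beat 14 (L): throw ball2 h=5 -> lands@19:R; in-air after throw: [b5@15:R b3@16:L b4@18:L b2@19:R b1@20:L]
Ball 5: thrown@4 h=6 -> first land @10; rethrown@10 h=5 -> second land @15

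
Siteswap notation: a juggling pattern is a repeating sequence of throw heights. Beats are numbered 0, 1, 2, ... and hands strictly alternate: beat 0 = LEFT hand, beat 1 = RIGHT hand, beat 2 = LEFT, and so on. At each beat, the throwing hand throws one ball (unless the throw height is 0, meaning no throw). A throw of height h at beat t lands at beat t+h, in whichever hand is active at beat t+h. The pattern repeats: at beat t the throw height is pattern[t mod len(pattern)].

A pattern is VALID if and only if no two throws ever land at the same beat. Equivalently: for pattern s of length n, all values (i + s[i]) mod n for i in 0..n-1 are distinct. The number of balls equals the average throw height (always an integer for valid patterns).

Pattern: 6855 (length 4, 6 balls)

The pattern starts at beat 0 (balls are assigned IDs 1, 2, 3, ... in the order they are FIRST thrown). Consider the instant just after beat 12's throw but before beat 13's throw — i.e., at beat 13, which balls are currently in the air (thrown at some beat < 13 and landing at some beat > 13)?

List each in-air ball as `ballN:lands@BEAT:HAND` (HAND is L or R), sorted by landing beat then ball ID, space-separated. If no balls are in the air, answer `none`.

Beat 0 (L): throw ball1 h=6 -> lands@6:L; in-air after throw: [b1@6:L]
Beat 1 (R): throw ball2 h=8 -> lands@9:R; in-air after throw: [b1@6:L b2@9:R]
Beat 2 (L): throw ball3 h=5 -> lands@7:R; in-air after throw: [b1@6:L b3@7:R b2@9:R]
Beat 3 (R): throw ball4 h=5 -> lands@8:L; in-air after throw: [b1@6:L b3@7:R b4@8:L b2@9:R]
Beat 4 (L): throw ball5 h=6 -> lands@10:L; in-air after throw: [b1@6:L b3@7:R b4@8:L b2@9:R b5@10:L]
Beat 5 (R): throw ball6 h=8 -> lands@13:R; in-air after throw: [b1@6:L b3@7:R b4@8:L b2@9:R b5@10:L b6@13:R]
Beat 6 (L): throw ball1 h=5 -> lands@11:R; in-air after throw: [b3@7:R b4@8:L b2@9:R b5@10:L b1@11:R b6@13:R]
Beat 7 (R): throw ball3 h=5 -> lands@12:L; in-air after throw: [b4@8:L b2@9:R b5@10:L b1@11:R b3@12:L b6@13:R]
Beat 8 (L): throw ball4 h=6 -> lands@14:L; in-air after throw: [b2@9:R b5@10:L b1@11:R b3@12:L b6@13:R b4@14:L]
Beat 9 (R): throw ball2 h=8 -> lands@17:R; in-air after throw: [b5@10:L b1@11:R b3@12:L b6@13:R b4@14:L b2@17:R]
Beat 10 (L): throw ball5 h=5 -> lands@15:R; in-air after throw: [b1@11:R b3@12:L b6@13:R b4@14:L b5@15:R b2@17:R]
Beat 11 (R): throw ball1 h=5 -> lands@16:L; in-air after throw: [b3@12:L b6@13:R b4@14:L b5@15:R b1@16:L b2@17:R]
Beat 12 (L): throw ball3 h=6 -> lands@18:L; in-air after throw: [b6@13:R b4@14:L b5@15:R b1@16:L b2@17:R b3@18:L]
Beat 13 (R): throw ball6 h=8 -> lands@21:R; in-air after throw: [b4@14:L b5@15:R b1@16:L b2@17:R b3@18:L b6@21:R]

Answer: ball4:lands@14:L ball5:lands@15:R ball1:lands@16:L ball2:lands@17:R ball3:lands@18:L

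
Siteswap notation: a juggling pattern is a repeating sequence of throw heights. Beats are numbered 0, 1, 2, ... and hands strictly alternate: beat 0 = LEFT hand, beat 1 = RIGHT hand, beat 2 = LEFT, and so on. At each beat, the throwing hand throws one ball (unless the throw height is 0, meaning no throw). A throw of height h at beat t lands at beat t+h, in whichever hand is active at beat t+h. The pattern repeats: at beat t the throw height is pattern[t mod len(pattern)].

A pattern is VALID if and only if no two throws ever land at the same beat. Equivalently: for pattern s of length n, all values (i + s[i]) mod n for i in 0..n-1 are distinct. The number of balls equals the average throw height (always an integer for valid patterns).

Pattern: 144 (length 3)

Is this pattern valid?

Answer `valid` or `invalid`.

i=0: (i + s[i]) mod n = (0 + 1) mod 3 = 1
i=1: (i + s[i]) mod n = (1 + 4) mod 3 = 2
i=2: (i + s[i]) mod n = (2 + 4) mod 3 = 0
Residues: [1, 2, 0], distinct: True

Answer: valid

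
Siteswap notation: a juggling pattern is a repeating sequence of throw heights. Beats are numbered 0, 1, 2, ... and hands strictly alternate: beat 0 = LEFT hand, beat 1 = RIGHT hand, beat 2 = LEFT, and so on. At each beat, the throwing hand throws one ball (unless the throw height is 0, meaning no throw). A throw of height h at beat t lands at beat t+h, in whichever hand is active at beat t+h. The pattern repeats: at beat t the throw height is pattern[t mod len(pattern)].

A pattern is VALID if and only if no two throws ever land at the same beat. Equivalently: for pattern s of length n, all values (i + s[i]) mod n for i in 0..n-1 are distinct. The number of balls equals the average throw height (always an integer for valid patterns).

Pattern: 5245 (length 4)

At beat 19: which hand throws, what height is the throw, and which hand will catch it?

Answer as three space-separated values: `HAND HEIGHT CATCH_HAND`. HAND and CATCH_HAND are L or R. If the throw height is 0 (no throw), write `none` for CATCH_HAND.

Answer: R 5 L

Derivation:
Beat 19: 19 mod 2 = 1, so hand = R
Throw height = pattern[19 mod 4] = pattern[3] = 5
Lands at beat 19+5=24, 24 mod 2 = 0, so catch hand = L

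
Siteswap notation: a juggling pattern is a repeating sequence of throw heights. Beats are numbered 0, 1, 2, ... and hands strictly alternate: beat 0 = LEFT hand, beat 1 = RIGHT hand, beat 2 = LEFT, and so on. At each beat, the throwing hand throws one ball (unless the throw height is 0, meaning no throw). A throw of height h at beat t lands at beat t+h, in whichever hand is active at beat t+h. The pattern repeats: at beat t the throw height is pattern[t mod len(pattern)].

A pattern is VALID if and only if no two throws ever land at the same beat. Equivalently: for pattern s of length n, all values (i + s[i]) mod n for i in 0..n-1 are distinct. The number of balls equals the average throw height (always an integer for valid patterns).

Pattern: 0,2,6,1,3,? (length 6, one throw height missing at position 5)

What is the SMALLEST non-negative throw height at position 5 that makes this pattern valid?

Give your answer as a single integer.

i=0: (0 + 0) mod 6 = 0
i=1: (1 + 2) mod 6 = 3
i=2: (2 + 6) mod 6 = 2
i=3: (3 + 1) mod 6 = 4
i=4: (4 + 3) mod 6 = 1
i=5: s[i]=? (unknown)
Known residues: [0, 1, 2, 3, 4]; need a permutation of 0..5, so missing residue r = 5
Need (5 + s) mod 6 = 5; smallest s = (5 - 5) mod 6 = 0

Answer: 0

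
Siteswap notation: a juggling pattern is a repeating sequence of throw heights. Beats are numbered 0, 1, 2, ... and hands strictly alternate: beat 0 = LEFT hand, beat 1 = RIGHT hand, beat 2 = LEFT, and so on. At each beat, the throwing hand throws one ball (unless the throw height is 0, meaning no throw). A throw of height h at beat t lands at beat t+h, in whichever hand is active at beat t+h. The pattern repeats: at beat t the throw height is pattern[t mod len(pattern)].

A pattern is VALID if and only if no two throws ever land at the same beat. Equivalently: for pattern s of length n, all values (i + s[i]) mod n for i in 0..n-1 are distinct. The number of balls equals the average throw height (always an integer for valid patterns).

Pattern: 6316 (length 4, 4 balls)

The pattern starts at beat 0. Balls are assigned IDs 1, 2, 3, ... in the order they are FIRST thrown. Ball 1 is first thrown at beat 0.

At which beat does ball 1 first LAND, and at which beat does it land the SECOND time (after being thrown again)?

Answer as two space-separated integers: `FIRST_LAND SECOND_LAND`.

Answer: 6 7

Derivation:
Beat 0 (L): throw ball1 h=6 -> lands@6:L; in-air after throw: [b1@6:L]
Beat 1 (R): throw ball2 h=3 -> lands@4:L; in-air after throw: [b2@4:L b1@6:L]
Beat 2 (L): throw ball3 h=1 -> lands@3:R; in-air after throw: [b3@3:R b2@4:L b1@6:L]
Beat 3 (R): throw ball3 h=6 -> lands@9:R; in-air after throw: [b2@4:L b1@6:L b3@9:R]
Beat 4 (L): throw ball2 h=6 -> lands@10:L; in-air after throw: [b1@6:L b3@9:R b2@10:L]
Beat 5 (R): throw ball4 h=3 -> lands@8:L; in-air after throw: [b1@6:L b4@8:L b3@9:R b2@10:L]
Beat 6 (L): throw ball1 h=1 -> lands@7:R; in-air after throw: [b1@7:R b4@8:L b3@9:R b2@10:L]
Beat 7 (R): throw ball1 h=6 -> lands@13:R; in-air after throw: [b4@8:L b3@9:R b2@10:L b1@13:R]
Ball 1: thrown@0 h=6 -> first land @6; rethrown@6 h=1 -> second land @7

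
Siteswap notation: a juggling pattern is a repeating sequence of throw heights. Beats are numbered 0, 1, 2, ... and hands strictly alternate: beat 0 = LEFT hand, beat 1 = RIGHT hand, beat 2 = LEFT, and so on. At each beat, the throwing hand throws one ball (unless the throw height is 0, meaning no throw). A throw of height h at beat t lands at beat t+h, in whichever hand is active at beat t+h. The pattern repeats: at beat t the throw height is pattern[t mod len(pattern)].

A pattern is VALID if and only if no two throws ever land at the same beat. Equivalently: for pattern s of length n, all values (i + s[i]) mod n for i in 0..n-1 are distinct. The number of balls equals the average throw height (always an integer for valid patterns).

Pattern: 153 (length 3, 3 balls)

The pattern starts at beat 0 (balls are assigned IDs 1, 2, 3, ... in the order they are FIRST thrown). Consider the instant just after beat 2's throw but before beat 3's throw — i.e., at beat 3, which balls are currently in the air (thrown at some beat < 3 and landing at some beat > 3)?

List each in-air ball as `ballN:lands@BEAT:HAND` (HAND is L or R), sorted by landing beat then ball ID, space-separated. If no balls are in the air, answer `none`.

Answer: ball2:lands@5:R ball1:lands@6:L

Derivation:
Beat 0 (L): throw ball1 h=1 -> lands@1:R; in-air after throw: [b1@1:R]
Beat 1 (R): throw ball1 h=5 -> lands@6:L; in-air after throw: [b1@6:L]
Beat 2 (L): throw ball2 h=3 -> lands@5:R; in-air after throw: [b2@5:R b1@6:L]
Beat 3 (R): throw ball3 h=1 -> lands@4:L; in-air after throw: [b3@4:L b2@5:R b1@6:L]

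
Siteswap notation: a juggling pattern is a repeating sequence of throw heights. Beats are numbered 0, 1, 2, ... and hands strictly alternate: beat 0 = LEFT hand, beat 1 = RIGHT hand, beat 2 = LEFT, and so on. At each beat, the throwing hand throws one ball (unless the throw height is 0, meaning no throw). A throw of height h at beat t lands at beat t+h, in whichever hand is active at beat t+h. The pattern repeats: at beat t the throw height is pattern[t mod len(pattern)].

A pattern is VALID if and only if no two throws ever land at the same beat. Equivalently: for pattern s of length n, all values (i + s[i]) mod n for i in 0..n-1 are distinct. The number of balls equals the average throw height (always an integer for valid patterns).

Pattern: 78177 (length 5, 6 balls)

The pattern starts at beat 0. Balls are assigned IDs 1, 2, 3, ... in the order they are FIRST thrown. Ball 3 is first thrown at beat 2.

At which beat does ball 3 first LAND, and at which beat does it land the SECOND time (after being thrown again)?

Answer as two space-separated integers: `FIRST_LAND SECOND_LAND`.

Answer: 3 10

Derivation:
Beat 0 (L): throw ball1 h=7 -> lands@7:R; in-air after throw: [b1@7:R]
Beat 1 (R): throw ball2 h=8 -> lands@9:R; in-air after throw: [b1@7:R b2@9:R]
Beat 2 (L): throw ball3 h=1 -> lands@3:R; in-air after throw: [b3@3:R b1@7:R b2@9:R]
Beat 3 (R): throw ball3 h=7 -> lands@10:L; in-air after throw: [b1@7:R b2@9:R b3@10:L]
Beat 4 (L): throw ball4 h=7 -> lands@11:R; in-air after throw: [b1@7:R b2@9:R b3@10:L b4@11:R]
Beat 5 (R): throw ball5 h=7 -> lands@12:L; in-air after throw: [b1@7:R b2@9:R b3@10:L b4@11:R b5@12:L]
Beat 6 (L): throw ball6 h=8 -> lands@14:L; in-air after throw: [b1@7:R b2@9:R b3@10:L b4@11:R b5@12:L b6@14:L]
Beat 7 (R): throw ball1 h=1 -> lands@8:L; in-air after throw: [b1@8:L b2@9:R b3@10:L b4@11:R b5@12:L b6@14:L]
Beat 8 (L): throw ball1 h=7 -> lands@15:R; in-air after throw: [b2@9:R b3@10:L b4@11:R b5@12:L b6@14:L b1@15:R]
Beat 9 (R): throw ball2 h=7 -> lands@16:L; in-air after throw: [b3@10:L b4@11:R b5@12:L b6@14:L b1@15:R b2@16:L]
Beat 10 (L): throw ball3 h=7 -> lands@17:R; in-air after throw: [b4@11:R b5@12:L b6@14:L b1@15:R b2@16:L b3@17:R]
Ball 3: thrown@2 h=1 -> first land @3; rethrown@3 h=7 -> second land @10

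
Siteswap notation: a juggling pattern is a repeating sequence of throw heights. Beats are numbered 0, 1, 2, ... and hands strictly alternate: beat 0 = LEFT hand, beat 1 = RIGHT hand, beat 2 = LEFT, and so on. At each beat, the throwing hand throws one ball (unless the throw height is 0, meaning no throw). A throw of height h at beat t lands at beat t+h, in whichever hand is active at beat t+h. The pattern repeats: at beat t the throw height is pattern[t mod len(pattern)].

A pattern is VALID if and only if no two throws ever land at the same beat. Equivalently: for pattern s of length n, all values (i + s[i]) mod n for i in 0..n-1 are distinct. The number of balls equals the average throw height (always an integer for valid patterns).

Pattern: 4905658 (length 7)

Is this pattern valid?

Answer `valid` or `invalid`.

Answer: invalid

Derivation:
i=0: (i + s[i]) mod n = (0 + 4) mod 7 = 4
i=1: (i + s[i]) mod n = (1 + 9) mod 7 = 3
i=2: (i + s[i]) mod n = (2 + 0) mod 7 = 2
i=3: (i + s[i]) mod n = (3 + 5) mod 7 = 1
i=4: (i + s[i]) mod n = (4 + 6) mod 7 = 3
i=5: (i + s[i]) mod n = (5 + 5) mod 7 = 3
i=6: (i + s[i]) mod n = (6 + 8) mod 7 = 0
Residues: [4, 3, 2, 1, 3, 3, 0], distinct: False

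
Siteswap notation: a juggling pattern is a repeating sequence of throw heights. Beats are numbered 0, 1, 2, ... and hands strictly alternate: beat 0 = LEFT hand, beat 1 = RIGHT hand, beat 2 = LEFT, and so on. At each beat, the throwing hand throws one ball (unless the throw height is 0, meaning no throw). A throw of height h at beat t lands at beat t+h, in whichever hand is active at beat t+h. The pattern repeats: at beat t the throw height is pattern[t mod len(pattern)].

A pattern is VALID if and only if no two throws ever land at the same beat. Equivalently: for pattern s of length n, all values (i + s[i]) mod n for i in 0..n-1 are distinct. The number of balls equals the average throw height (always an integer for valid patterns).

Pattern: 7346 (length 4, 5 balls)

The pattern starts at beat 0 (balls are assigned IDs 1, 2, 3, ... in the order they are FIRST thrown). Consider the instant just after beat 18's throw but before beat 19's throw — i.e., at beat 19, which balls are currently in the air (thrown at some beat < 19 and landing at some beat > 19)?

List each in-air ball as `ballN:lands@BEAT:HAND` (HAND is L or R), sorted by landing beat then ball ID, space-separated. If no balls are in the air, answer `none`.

Beat 0 (L): throw ball1 h=7 -> lands@7:R; in-air after throw: [b1@7:R]
Beat 1 (R): throw ball2 h=3 -> lands@4:L; in-air after throw: [b2@4:L b1@7:R]
Beat 2 (L): throw ball3 h=4 -> lands@6:L; in-air after throw: [b2@4:L b3@6:L b1@7:R]
Beat 3 (R): throw ball4 h=6 -> lands@9:R; in-air after throw: [b2@4:L b3@6:L b1@7:R b4@9:R]
Beat 4 (L): throw ball2 h=7 -> lands@11:R; in-air after throw: [b3@6:L b1@7:R b4@9:R b2@11:R]
Beat 5 (R): throw ball5 h=3 -> lands@8:L; in-air after throw: [b3@6:L b1@7:R b5@8:L b4@9:R b2@11:R]
Beat 6 (L): throw ball3 h=4 -> lands@10:L; in-air after throw: [b1@7:R b5@8:L b4@9:R b3@10:L b2@11:R]
Beat 7 (R): throw ball1 h=6 -> lands@13:R; in-air after throw: [b5@8:L b4@9:R b3@10:L b2@11:R b1@13:R]
Beat 8 (L): throw ball5 h=7 -> lands@15:R; in-air after throw: [b4@9:R b3@10:L b2@11:R b1@13:R b5@15:R]
Beat 9 (R): throw ball4 h=3 -> lands@12:L; in-air after throw: [b3@10:L b2@11:R b4@12:L b1@13:R b5@15:R]
Beat 10 (L): throw ball3 h=4 -> lands@14:L; in-air after throw: [b2@11:R b4@12:L b1@13:R b3@14:L b5@15:R]
Beat 11 (R): throw ball2 h=6 -> lands@17:R; in-air after throw: [b4@12:L b1@13:R b3@14:L b5@15:R b2@17:R]
Beat 12 (L): throw ball4 h=7 -> lands@19:R; in-air after throw: [b1@13:R b3@14:L b5@15:R b2@17:R b4@19:R]
Beat 13 (R): throw ball1 h=3 -> lands@16:L; in-air after throw: [b3@14:L b5@15:R b1@16:L b2@17:R b4@19:R]
Beat 14 (L): throw ball3 h=4 -> lands@18:L; in-air after throw: [b5@15:R b1@16:L b2@17:R b3@18:L b4@19:R]
Beat 15 (R): throw ball5 h=6 -> lands@21:R; in-air after throw: [b1@16:L b2@17:R b3@18:L b4@19:R b5@21:R]
Beat 16 (L): throw ball1 h=7 -> lands@23:R; in-air after throw: [b2@17:R b3@18:L b4@19:R b5@21:R b1@23:R]
Beat 17 (R): throw ball2 h=3 -> lands@20:L; in-air after throw: [b3@18:L b4@19:R b2@20:L b5@21:R b1@23:R]
Beat 18 (L): throw ball3 h=4 -> lands@22:L; in-air after throw: [b4@19:R b2@20:L b5@21:R b3@22:L b1@23:R]
Beat 19 (R): throw ball4 h=6 -> lands@25:R; in-air after throw: [b2@20:L b5@21:R b3@22:L b1@23:R b4@25:R]

Answer: ball2:lands@20:L ball5:lands@21:R ball3:lands@22:L ball1:lands@23:R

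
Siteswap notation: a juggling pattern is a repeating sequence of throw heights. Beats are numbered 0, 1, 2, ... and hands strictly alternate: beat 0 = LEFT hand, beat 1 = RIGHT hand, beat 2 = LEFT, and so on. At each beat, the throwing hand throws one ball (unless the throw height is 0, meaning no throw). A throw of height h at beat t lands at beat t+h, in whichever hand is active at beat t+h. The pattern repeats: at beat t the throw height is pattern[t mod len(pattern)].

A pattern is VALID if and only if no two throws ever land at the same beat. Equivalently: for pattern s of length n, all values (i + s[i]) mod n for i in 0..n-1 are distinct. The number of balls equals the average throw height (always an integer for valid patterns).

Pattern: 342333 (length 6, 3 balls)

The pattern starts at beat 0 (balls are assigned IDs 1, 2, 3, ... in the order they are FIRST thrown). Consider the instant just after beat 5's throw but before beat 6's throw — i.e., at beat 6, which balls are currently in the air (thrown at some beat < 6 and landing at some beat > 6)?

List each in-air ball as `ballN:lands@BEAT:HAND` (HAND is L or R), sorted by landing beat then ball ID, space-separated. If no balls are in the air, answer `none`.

Answer: ball3:lands@7:R ball2:lands@8:L

Derivation:
Beat 0 (L): throw ball1 h=3 -> lands@3:R; in-air after throw: [b1@3:R]
Beat 1 (R): throw ball2 h=4 -> lands@5:R; in-air after throw: [b1@3:R b2@5:R]
Beat 2 (L): throw ball3 h=2 -> lands@4:L; in-air after throw: [b1@3:R b3@4:L b2@5:R]
Beat 3 (R): throw ball1 h=3 -> lands@6:L; in-air after throw: [b3@4:L b2@5:R b1@6:L]
Beat 4 (L): throw ball3 h=3 -> lands@7:R; in-air after throw: [b2@5:R b1@6:L b3@7:R]
Beat 5 (R): throw ball2 h=3 -> lands@8:L; in-air after throw: [b1@6:L b3@7:R b2@8:L]
Beat 6 (L): throw ball1 h=3 -> lands@9:R; in-air after throw: [b3@7:R b2@8:L b1@9:R]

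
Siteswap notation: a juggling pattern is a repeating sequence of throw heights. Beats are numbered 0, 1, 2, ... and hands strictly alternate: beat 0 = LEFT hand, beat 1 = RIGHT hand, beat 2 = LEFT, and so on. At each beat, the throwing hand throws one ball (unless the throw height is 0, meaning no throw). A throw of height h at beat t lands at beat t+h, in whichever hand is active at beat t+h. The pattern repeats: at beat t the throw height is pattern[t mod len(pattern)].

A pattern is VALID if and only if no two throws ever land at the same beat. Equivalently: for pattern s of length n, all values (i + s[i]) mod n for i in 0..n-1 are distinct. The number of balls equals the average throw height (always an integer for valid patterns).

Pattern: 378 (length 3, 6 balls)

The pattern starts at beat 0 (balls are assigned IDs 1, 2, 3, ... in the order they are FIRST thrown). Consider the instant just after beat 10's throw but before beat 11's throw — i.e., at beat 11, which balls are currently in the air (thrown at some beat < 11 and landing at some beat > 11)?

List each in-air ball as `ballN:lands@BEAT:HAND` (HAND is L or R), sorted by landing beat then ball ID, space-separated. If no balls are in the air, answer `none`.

Beat 0 (L): throw ball1 h=3 -> lands@3:R; in-air after throw: [b1@3:R]
Beat 1 (R): throw ball2 h=7 -> lands@8:L; in-air after throw: [b1@3:R b2@8:L]
Beat 2 (L): throw ball3 h=8 -> lands@10:L; in-air after throw: [b1@3:R b2@8:L b3@10:L]
Beat 3 (R): throw ball1 h=3 -> lands@6:L; in-air after throw: [b1@6:L b2@8:L b3@10:L]
Beat 4 (L): throw ball4 h=7 -> lands@11:R; in-air after throw: [b1@6:L b2@8:L b3@10:L b4@11:R]
Beat 5 (R): throw ball5 h=8 -> lands@13:R; in-air after throw: [b1@6:L b2@8:L b3@10:L b4@11:R b5@13:R]
Beat 6 (L): throw ball1 h=3 -> lands@9:R; in-air after throw: [b2@8:L b1@9:R b3@10:L b4@11:R b5@13:R]
Beat 7 (R): throw ball6 h=7 -> lands@14:L; in-air after throw: [b2@8:L b1@9:R b3@10:L b4@11:R b5@13:R b6@14:L]
Beat 8 (L): throw ball2 h=8 -> lands@16:L; in-air after throw: [b1@9:R b3@10:L b4@11:R b5@13:R b6@14:L b2@16:L]
Beat 9 (R): throw ball1 h=3 -> lands@12:L; in-air after throw: [b3@10:L b4@11:R b1@12:L b5@13:R b6@14:L b2@16:L]
Beat 10 (L): throw ball3 h=7 -> lands@17:R; in-air after throw: [b4@11:R b1@12:L b5@13:R b6@14:L b2@16:L b3@17:R]
Beat 11 (R): throw ball4 h=8 -> lands@19:R; in-air after throw: [b1@12:L b5@13:R b6@14:L b2@16:L b3@17:R b4@19:R]

Answer: ball1:lands@12:L ball5:lands@13:R ball6:lands@14:L ball2:lands@16:L ball3:lands@17:R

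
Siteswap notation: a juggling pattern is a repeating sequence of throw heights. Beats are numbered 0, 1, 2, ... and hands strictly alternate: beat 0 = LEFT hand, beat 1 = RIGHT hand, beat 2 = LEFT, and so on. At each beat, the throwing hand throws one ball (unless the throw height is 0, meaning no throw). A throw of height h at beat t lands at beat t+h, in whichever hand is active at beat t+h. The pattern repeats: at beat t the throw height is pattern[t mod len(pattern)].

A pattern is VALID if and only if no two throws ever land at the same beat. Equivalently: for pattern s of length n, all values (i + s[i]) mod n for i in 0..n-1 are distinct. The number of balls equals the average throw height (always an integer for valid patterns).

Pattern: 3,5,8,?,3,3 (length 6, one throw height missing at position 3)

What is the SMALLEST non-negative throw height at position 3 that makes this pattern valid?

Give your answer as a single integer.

Answer: 2

Derivation:
i=0: (0 + 3) mod 6 = 3
i=1: (1 + 5) mod 6 = 0
i=2: (2 + 8) mod 6 = 4
i=3: s[i]=? (unknown)
i=4: (4 + 3) mod 6 = 1
i=5: (5 + 3) mod 6 = 2
Known residues: [0, 1, 2, 3, 4]; need a permutation of 0..5, so missing residue r = 5
Need (3 + s) mod 6 = 5; smallest s = (5 - 3) mod 6 = 2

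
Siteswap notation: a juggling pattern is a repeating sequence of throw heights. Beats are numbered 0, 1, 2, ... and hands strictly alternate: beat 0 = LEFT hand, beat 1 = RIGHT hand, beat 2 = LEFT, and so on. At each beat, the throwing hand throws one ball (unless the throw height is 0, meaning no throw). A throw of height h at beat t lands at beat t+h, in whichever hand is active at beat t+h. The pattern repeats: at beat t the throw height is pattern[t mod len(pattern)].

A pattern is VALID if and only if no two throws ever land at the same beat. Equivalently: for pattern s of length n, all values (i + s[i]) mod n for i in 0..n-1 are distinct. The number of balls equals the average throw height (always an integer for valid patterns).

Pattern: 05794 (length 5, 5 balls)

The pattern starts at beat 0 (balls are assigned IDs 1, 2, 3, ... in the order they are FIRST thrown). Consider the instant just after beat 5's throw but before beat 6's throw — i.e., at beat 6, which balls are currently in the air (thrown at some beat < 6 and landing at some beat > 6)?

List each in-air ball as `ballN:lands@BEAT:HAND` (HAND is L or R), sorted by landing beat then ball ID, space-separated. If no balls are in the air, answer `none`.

Answer: ball4:lands@8:L ball2:lands@9:R ball3:lands@12:L

Derivation:
Beat 1 (R): throw ball1 h=5 -> lands@6:L; in-air after throw: [b1@6:L]
Beat 2 (L): throw ball2 h=7 -> lands@9:R; in-air after throw: [b1@6:L b2@9:R]
Beat 3 (R): throw ball3 h=9 -> lands@12:L; in-air after throw: [b1@6:L b2@9:R b3@12:L]
Beat 4 (L): throw ball4 h=4 -> lands@8:L; in-air after throw: [b1@6:L b4@8:L b2@9:R b3@12:L]
Beat 6 (L): throw ball1 h=5 -> lands@11:R; in-air after throw: [b4@8:L b2@9:R b1@11:R b3@12:L]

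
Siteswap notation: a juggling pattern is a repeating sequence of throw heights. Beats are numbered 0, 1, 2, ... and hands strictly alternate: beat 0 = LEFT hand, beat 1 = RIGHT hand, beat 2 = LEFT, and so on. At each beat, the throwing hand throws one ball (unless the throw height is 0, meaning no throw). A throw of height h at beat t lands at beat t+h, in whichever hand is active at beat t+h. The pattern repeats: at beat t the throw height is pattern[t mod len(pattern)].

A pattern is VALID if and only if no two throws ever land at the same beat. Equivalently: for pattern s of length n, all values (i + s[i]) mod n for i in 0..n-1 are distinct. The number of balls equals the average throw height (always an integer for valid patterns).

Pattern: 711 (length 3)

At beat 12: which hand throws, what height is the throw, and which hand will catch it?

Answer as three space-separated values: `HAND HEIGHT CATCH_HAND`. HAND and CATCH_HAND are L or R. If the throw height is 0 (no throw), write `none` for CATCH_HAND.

Beat 12: 12 mod 2 = 0, so hand = L
Throw height = pattern[12 mod 3] = pattern[0] = 7
Lands at beat 12+7=19, 19 mod 2 = 1, so catch hand = R

Answer: L 7 R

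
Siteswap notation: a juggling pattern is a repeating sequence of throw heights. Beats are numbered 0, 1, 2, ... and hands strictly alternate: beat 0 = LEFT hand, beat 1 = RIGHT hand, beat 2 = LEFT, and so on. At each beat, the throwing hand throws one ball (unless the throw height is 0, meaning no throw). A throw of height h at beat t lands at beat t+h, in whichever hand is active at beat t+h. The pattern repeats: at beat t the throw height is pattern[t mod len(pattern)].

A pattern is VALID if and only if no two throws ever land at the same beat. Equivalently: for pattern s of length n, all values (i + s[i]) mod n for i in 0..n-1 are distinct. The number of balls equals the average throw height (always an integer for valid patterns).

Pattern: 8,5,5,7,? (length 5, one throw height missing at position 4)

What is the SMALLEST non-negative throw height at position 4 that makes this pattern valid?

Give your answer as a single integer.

i=0: (0 + 8) mod 5 = 3
i=1: (1 + 5) mod 5 = 1
i=2: (2 + 5) mod 5 = 2
i=3: (3 + 7) mod 5 = 0
i=4: s[i]=? (unknown)
Known residues: [0, 1, 2, 3]; need a permutation of 0..4, so missing residue r = 4
Need (4 + s) mod 5 = 4; smallest s = (4 - 4) mod 5 = 0

Answer: 0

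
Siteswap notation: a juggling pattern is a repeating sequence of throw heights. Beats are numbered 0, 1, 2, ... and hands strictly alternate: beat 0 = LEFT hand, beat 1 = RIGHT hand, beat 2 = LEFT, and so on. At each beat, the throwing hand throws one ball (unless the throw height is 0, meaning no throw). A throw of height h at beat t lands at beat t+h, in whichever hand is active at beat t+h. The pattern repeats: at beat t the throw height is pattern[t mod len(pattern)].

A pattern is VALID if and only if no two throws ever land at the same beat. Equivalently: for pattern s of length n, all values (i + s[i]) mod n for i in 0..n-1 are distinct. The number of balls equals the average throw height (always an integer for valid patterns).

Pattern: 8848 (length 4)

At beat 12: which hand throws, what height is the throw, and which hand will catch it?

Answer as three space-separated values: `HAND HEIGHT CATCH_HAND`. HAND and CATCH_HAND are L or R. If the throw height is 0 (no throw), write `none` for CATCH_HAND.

Answer: L 8 L

Derivation:
Beat 12: 12 mod 2 = 0, so hand = L
Throw height = pattern[12 mod 4] = pattern[0] = 8
Lands at beat 12+8=20, 20 mod 2 = 0, so catch hand = L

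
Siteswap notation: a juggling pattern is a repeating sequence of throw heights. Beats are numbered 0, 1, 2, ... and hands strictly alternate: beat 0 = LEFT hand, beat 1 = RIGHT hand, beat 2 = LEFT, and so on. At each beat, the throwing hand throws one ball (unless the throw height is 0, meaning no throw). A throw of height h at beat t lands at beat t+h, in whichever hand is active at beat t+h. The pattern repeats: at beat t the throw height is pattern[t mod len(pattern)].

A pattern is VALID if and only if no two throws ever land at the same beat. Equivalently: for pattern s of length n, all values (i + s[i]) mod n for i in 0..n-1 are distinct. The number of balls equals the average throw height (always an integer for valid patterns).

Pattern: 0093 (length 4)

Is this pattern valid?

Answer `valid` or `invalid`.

Answer: valid

Derivation:
i=0: (i + s[i]) mod n = (0 + 0) mod 4 = 0
i=1: (i + s[i]) mod n = (1 + 0) mod 4 = 1
i=2: (i + s[i]) mod n = (2 + 9) mod 4 = 3
i=3: (i + s[i]) mod n = (3 + 3) mod 4 = 2
Residues: [0, 1, 3, 2], distinct: True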